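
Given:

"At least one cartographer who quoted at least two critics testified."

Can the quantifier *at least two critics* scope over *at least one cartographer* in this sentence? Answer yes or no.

The DP *at least two critics* is contained in the relative clause *who quoted at least two critics*.
The relative clause forms an island for QR, so the quantifier is confined to the head noun's restrictor.
Hence only narrow scope for *at least two critics* (under *at least one cartographer*) survives.
(Only the surface reading survives: one fixed cartographer with respect to all the relevant critics.)

No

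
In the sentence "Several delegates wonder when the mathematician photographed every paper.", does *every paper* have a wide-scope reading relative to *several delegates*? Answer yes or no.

*every paper* is embedded in the embedded question *when the mathematician photographed every paper*.
Embedded wh-clauses are opaque for QR, so the quantifier stays inside the question.
So the wide-scope reading for *every paper* is blocked.

No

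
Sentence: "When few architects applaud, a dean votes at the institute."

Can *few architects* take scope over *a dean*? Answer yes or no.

Structurally, *few architects* is inside the adjunct clause *when few architects applaud*.
Adjuncts are opaque for quantifier raising; a quantifier in an adjunct stays inside it.
*few architects* is confined to the island and cannot take scope over *a dean*.

No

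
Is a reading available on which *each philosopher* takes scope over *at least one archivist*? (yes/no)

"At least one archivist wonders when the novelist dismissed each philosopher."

No

*each philosopher* sits inside the embedded question *when the novelist dismissed each philosopher*.
Embedded wh-clauses are opaque for QR, so the quantifier stays inside the question.
*each philosopher* > *at least one archivist* would require crossing that boundary, which is illicit.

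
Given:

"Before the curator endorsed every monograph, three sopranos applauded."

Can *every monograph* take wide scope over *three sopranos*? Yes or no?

The target quantifier *every monograph* is part of the adjunct clause *before the curator endorsed every monograph*.
The adjunct-island constraint bars QR out of an adverbial clause.
The ordering *every monograph* > *three sopranos* is therefore underivable.

No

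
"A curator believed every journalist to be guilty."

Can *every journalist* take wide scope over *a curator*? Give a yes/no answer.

Yes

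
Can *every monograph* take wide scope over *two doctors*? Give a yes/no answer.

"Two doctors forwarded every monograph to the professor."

*two doctors* and *every monograph* are co-arguments of the matrix verb, with nothing but a clause-internal boundary between them.
Ordinary QR to a clause-peripheral position gives the wide-scope LF for the lower DP.
Both orderings are possible: *two doctors* > *every monograph* and *every monograph* > *two doctors*.

Yes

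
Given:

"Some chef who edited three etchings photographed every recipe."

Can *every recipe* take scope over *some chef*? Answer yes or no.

Yes

*every recipe* is a matrix argument; only *some chef* is modified by the relative clause *who edited three etchings*, so the RC island is irrelevant to the target quantifier.
Ordinary QR to a clause-peripheral position gives the wide-scope LF for the lower DP.
The sentence is scopally ambiguous between *some chef* > *every recipe* and *every recipe* > *some chef*.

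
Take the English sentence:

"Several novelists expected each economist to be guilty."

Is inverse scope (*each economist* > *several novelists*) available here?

Yes

*each economist* is the subject of an ECM infinitive — the infinitival complement of an ECM verb is not a scope island, so *each economist* can raise into the matrix clause.
QR within a single clause is free, so the lower quantifier may take scope over the higher one.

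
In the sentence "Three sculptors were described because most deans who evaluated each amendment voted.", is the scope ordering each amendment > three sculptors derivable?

*each amendment* occurs within the relative clause *who evaluated each amendment*, which is itself inside the adjunct *because most deans who evaluated each amendment voted*.
Even if one barrier were somehow void, the other would still block QR.
The inverse ordering *each amendment* > *three sculptors* is therefore underivable.

No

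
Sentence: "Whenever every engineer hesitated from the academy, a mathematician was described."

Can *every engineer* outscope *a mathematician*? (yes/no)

Structurally, *every engineer* is inside the adjunct clause *whenever every engineer hesitated from the academy*.
Adjunct clauses are scope islands: a quantifier inside an adjunct cannot raise into the matrix clause.
So the wide-scope reading for *every engineer* is blocked.

No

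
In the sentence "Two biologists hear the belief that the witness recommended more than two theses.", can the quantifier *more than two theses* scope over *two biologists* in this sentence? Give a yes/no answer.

No

*more than two theses* is embedded in the complex NP *the belief that the witness recommended more than two theses*.
Noun-complement clauses are scope islands (the Complex NP Constraint): a quantifier inside one cannot scope into the matrix.
*more than two theses* is confined to the island and cannot take scope over *two biologists*.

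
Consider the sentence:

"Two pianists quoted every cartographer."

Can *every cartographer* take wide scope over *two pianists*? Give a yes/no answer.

Yes

*two pianists* and *every cartographer* are co-arguments of the matrix verb, with nothing but a clause-internal boundary between them.
QR within a single clause is free, so the lower quantifier may take scope over the higher one.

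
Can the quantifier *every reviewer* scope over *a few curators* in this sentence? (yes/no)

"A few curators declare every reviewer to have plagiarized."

*every reviewer* is an ECM subject; ECM complements are not islands, and the embedded quantifier may take matrix scope.
With no island boundary between them, the object can take inverse scope over the subject via ordinary QR within the clause.

Yes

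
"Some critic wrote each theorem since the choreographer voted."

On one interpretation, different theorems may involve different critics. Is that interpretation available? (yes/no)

Yes

The described interpretation is the *each theorem* > *some critic* scoping.
Although there is an adjunct clause, *each theorem* is in the main clause, not inside the adjunct.
No island intervenes, so both surface and inverse scope are derivable.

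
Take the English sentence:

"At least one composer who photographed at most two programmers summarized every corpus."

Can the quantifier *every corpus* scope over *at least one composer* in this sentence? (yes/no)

Although the sentence contains a relative clause (*who photographed at most two programmers*), *every corpus* is outside it, in the matrix VP.
Ordinary QR to a clause-peripheral position gives the wide-scope LF for the lower DP.

Yes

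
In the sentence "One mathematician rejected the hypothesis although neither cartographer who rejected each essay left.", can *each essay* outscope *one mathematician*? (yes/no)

No

*each essay* occurs within the relative clause *who rejected each essay*, which is itself inside the adjunct *although neither cartographer who rejected each essay left*.
Nested islands: the RC island is itself inside an adjunct island, so wide scope is doubly excluded.
So the wide-scope reading for *each essay* is blocked.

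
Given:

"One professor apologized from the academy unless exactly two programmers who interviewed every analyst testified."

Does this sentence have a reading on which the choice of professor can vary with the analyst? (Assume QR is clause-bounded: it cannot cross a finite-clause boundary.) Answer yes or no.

That reading corresponds to *every analyst* > *one professor*.
The DP *every analyst* is contained in the relative clause *who interviewed every analyst*, which is itself inside the adjunct *unless exactly two programmers who interviewed every analyst testified*.
Both the relative clause and the enclosing adjunct are scope islands; QR cannot cross either.
So *every analyst* cannot raise high enough to outscope *one professor*; only the surface ordering *one professor* > *every analyst* is available.

No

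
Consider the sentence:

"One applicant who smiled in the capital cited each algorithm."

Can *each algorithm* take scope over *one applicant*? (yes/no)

The relative clause *who smiled in the capital* modifies *one applicant*, but *each algorithm* is not inside that relative clause — it is an argument of the matrix verb.
Ordinary QR to a clause-peripheral position gives the wide-scope LF for the lower DP.

Yes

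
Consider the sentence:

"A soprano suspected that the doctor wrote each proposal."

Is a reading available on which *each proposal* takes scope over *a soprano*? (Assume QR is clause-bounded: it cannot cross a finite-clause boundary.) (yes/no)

No

*each proposal* sits inside the finite complement clause *that the doctor wrote each proposal*.
With QR restricted to its own tensed clause, the embedded quantifier cannot reach a matrix scope position.
Hence only narrow scope for *each proposal* (under *a soprano*) survives.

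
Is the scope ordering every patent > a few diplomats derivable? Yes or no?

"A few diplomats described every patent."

*every patent* and *a few diplomats* are in the same minimal clause.
Nothing blocks QR of the lower DP to a position above the higher one, so inverse scope is available.

Yes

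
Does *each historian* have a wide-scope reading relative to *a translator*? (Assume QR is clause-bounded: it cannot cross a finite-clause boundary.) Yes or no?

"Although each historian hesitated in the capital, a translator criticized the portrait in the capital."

*each historian* is embedded in the adjunct clause *although each historian hesitated in the capital*.
Adjuncts are opaque for quantifier raising; a quantifier in an adjunct stays inside it.
The ordering *each historian* > *a translator* is therefore underivable.

No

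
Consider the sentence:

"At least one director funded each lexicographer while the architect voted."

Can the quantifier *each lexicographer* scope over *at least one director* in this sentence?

Although there is an adjunct clause, *each lexicographer* is in the main clause, not inside the adjunct.
Clause-internal QR can adjoin the lower DP above the subject, yielding the inverse reading.

Yes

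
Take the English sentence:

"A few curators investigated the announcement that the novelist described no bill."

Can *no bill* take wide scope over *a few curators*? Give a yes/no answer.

No

*no bill* is embedded in the complex NP *the announcement that the novelist described no bill*.
Noun-complement clauses are scope islands (the Complex NP Constraint): a quantifier inside one cannot scope into the matrix.
*no bill* > *a few curators* would require crossing that boundary, which is illicit.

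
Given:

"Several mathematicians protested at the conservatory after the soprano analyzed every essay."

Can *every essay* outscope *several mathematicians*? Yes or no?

The target quantifier *every essay* is part of the adjunct clause *after the soprano analyzed every essay*.
Since the clause is an adjunct (not a complement), the Adjunct Condition blocks QR across its edge.
*every essay* is confined to the island and cannot take scope over *several mathematicians*.

No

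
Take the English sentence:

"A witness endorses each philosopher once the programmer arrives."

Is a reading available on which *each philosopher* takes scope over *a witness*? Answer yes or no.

The adjunct island is irrelevant here — *each philosopher* and *a witness* are both in the matrix clause.
Ordinary QR to a clause-peripheral position gives the wide-scope LF for the lower DP.

Yes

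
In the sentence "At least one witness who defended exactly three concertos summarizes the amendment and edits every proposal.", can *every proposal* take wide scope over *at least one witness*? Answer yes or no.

No

The target quantifier *every proposal* is part of one conjunct of the coordinate structure (*edits every proposal*).
Asymmetric QR out of one conjunct violates the Coordinate Structure Constraint.
There is no licit LF on which *every proposal* c-commands *at least one witness*.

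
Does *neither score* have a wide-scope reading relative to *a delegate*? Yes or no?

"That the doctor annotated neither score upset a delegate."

Structurally, *neither score* is inside the sentential subject *that the doctor annotated neither score*.
The subject-island constraint blocks QR out of a clausal subject.
There is no licit LF on which *neither score* c-commands *a delegate*.

No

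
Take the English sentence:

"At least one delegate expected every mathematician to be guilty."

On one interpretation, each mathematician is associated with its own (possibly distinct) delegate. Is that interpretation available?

Yes

That reading corresponds to *every mathematician* > *at least one delegate*.
ECM infinitives lack a CP barrier, so *every mathematician* can QR over the matrix subject *at least one delegate*.
With no island boundary between them, the object can take inverse scope over the subject via ordinary QR within the clause.
The sentence is scopally ambiguous between *at least one delegate* > *every mathematician* and *every mathematician* > *at least one delegate*.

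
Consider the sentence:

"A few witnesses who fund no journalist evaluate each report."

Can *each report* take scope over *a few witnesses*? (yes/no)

Yes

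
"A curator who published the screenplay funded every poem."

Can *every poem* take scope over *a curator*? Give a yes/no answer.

*every poem* is a matrix argument; only *a curator* is modified by the relative clause *who published the screenplay*, so the RC island is irrelevant to the target quantifier.
Nothing blocks QR of the lower DP to a position above the higher one, so inverse scope is available.

Yes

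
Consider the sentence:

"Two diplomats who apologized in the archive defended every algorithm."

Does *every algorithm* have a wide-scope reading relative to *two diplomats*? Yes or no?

Yes

*every algorithm* sits in the matrix clause, not in the relative clause on *two diplomats*.
Ordinary QR to a clause-peripheral position gives the wide-scope LF for the lower DP.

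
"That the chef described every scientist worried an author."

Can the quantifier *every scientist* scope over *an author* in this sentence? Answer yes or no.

No

Structurally, *every scientist* is inside the sentential subject *that the chef described every scientist*.
The subject-island constraint blocks QR out of a clausal subject.
*every scientist* is confined to the island and cannot take scope over *an author*.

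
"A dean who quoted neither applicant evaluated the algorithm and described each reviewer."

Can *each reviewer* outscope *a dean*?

No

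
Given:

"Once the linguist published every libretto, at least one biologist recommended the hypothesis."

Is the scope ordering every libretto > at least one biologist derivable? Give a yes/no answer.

*every libretto* occurs within the adjunct clause *once the linguist published every libretto*.
Since the clause is an adjunct (not a complement), the Adjunct Condition blocks QR across its edge.
There is no licit LF on which *every libretto* c-commands *at least one biologist*.

No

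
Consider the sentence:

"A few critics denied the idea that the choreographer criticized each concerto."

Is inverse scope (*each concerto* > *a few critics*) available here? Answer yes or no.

No

The target quantifier *each concerto* is part of the complex NP *the idea that the choreographer criticized each concerto*.
A that-clause complement to a noun is an island; QR cannot cross the NP boundary.
So *each concerto* cannot raise to a position above *a few critics*.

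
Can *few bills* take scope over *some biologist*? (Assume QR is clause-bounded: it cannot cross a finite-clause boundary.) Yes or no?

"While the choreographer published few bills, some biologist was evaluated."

No

Structurally, *few bills* is inside the adjunct clause *while the choreographer published few bills*.
Adjuncts are opaque for quantifier raising; a quantifier in an adjunct stays inside it.
There is no licit LF on which *few bills* c-commands *some biologist*.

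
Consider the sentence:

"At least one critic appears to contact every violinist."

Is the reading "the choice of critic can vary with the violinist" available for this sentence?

Yes

The described interpretation is the *every violinist* > *at least one critic* scoping.
*every violinist* is inside a raising infinitive, which is transparent to QR (no CP barrier), so it behaves as a matrix argument.
Nothing blocks QR of the lower DP to a position above the higher one, so inverse scope is available.
Both orderings are possible: *at least one critic* > *every violinist* and *every violinist* > *at least one critic*.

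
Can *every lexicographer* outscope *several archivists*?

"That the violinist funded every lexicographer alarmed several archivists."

No

The DP *every lexicographer* is contained in the sentential subject *that the violinist funded every lexicographer*.
The subject-island constraint blocks QR out of a clausal subject.
So the wide-scope reading for *every lexicographer* is blocked.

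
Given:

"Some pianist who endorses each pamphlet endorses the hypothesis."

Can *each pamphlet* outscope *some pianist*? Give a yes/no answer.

Structurally, *each pamphlet* is inside the relative clause *who endorses each pamphlet*.
Relative clauses block scope extraction: QR cannot target a position outside the modified NP.
Hence only narrow scope for *each pamphlet* (under *some pianist*) survives.

No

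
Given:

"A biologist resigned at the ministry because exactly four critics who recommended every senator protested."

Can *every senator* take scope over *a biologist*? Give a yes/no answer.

No

*every senator* is embedded in the relative clause *who recommended every senator*, which is itself inside the adjunct *because exactly four critics who recommended every senator protested*.
The quantifier would have to escape first the RC and then the adjunct — two independent island violations.
So *every senator* cannot raise high enough to outscope *a biologist*; only the surface ordering *a biologist* > *every senator* is available.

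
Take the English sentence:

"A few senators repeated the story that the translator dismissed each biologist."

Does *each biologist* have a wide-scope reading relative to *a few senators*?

No

*each biologist* occurs within the complex NP *the story that the translator dismissed each biologist*.
The complex NP is opaque for QR — the quantifier is frozen inside the noun's complement.
*each biologist* > *a few senators* would require crossing that boundary, which is illicit.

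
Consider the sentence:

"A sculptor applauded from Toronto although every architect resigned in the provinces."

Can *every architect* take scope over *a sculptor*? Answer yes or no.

The DP *every architect* is contained in the adjunct clause *although every architect resigned in the provinces*.
Since the clause is an adjunct (not a complement), the Adjunct Condition blocks QR across its edge.
*every architect* > *a sculptor* would require crossing that boundary, which is illicit.

No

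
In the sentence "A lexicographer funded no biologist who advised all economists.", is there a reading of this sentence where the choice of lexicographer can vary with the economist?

No

The described interpretation is the *all economists* > *a lexicographer* scoping.
The target quantifier *all economists* is part of the relative clause *who advised all economists* modifying *no biologist*.
Quantifiers inside a relative clause are trapped there; the RC boundary blocks QR.
Hence only narrow scope for *all economists* (under *a lexicographer*) survives.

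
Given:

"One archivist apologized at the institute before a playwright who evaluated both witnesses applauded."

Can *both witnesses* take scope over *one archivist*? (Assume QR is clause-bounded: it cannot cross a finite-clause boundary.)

No

*both witnesses* occurs within the relative clause *who evaluated both witnesses*, which is itself inside the adjunct *before a playwright who evaluated both witnesses applauded*.
Even if one barrier were somehow void, the other would still block QR.
The inverse ordering *both witnesses* > *one archivist* is therefore underivable.
(Only the surface reading survives: one fixed archivist with respect to all the relevant witnesses.)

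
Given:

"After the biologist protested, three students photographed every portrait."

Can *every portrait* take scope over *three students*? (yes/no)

Yes

Neither queried DP is inside the adjunct, so the adjunct-island constraint does not apply.
No island intervenes, so both surface and inverse scope are derivable.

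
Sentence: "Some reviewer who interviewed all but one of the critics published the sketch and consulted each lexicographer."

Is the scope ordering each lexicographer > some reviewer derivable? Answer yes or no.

No

*each lexicographer* sits inside one conjunct of the coordinate structure (*consulted each lexicographer*).
Coordinate structures are islands for non-across-the-board movement, QR included.
Hence only narrow scope for *each lexicographer* (under *some reviewer*) survives.
(Only the surface reading survives: one fixed reviewer with respect to all the relevant lexicographers.)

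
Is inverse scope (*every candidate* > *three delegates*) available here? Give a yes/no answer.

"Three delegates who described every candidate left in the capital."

No

*every candidate* is embedded in the relative clause *who described every candidate*.
Relative clauses are scope islands: a quantifier cannot QR out of a relative clause to take scope in the matrix clause.
*every candidate* > *three delegates* would require crossing that boundary, which is illicit.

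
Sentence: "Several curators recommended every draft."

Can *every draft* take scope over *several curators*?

Yes

*several curators* and *every draft* are co-arguments of the matrix verb, with nothing but a clause-internal boundary between them.
Clause-internal QR can adjoin the lower DP above the subject, yielding the inverse reading.
So *every draft* > *several curators* is among the available readings.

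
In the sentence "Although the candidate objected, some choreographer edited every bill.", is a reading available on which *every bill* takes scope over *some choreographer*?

Yes

Although there is an adjunct clause, *every bill* is in the main clause, not inside the adjunct.
Clause-internal QR can adjoin the lower DP above the subject, yielding the inverse reading.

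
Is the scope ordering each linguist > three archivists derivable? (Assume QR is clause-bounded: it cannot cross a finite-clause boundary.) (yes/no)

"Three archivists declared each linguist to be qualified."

ECM infinitives lack a CP barrier, so *each linguist* can QR over the matrix subject *three archivists*.
No island intervenes, so both surface and inverse scope are derivable.

Yes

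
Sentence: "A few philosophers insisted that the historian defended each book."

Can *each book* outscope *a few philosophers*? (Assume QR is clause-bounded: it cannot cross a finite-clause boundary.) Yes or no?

The target quantifier *each book* is part of the finite complement clause *that the historian defended each book*.
Given the clause-boundedness assumption, QR cannot cross the finite CP into the matrix.
The inverse ordering *each book* > *a few philosophers* is therefore underivable.

No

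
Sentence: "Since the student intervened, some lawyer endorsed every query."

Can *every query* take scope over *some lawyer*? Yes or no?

Yes

Although there is an adjunct clause, *every query* is in the main clause, not inside the adjunct.
No island intervenes, so both surface and inverse scope are derivable.
Both orderings are possible: *some lawyer* > *every query* and *every query* > *some lawyer*.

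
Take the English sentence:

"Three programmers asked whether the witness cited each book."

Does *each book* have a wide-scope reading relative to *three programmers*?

No

*each book* occurs within the embedded question *whether the witness cited each book*.
The wh-island constraint blocks QR out of an embedded interrogative.
*each book* is confined to the island and cannot take scope over *three programmers*.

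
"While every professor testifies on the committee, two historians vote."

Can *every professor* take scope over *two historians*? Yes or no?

The DP *every professor* is contained in the adjunct clause *while every professor testifies on the committee*.
Adjunct clauses are scope islands: a quantifier inside an adjunct cannot raise into the matrix clause.
The ordering *every professor* > *two historians* is therefore underivable.

No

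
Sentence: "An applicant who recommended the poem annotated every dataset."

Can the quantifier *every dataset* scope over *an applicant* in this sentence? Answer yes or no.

The relative clause *who recommended the poem* modifies *an applicant*, but *every dataset* is not inside that relative clause — it is an argument of the matrix verb.
Clause-internal QR can adjoin the lower DP above the subject, yielding the inverse reading.

Yes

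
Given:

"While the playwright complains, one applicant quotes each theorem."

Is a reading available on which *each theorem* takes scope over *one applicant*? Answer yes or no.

The adjunct island is irrelevant here — *each theorem* and *one applicant* are both in the matrix clause.
No island intervenes, so both surface and inverse scope are derivable.
Both orderings are possible: *one applicant* > *each theorem* and *each theorem* > *one applicant*.

Yes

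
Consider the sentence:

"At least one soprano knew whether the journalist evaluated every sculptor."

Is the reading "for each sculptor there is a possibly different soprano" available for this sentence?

No

This is the *every sculptor* > *at least one soprano* reading.
*every sculptor* sits inside the embedded question *whether the journalist evaluated every sculptor*.
Embedded questions are wh-islands: a quantifier inside an indirect question cannot QR into the matrix clause.
Hence only narrow scope for *every sculptor* (under *at least one soprano*) survives.
(Only the surface reading survives: one fixed soprano with respect to all the relevant sculptors.)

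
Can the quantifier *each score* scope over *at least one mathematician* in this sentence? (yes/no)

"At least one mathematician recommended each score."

Yes

*at least one mathematician* and *each score* are co-arguments of the matrix verb, with nothing but a clause-internal boundary between them.
Ordinary QR to a clause-peripheral position gives the wide-scope LF for the lower DP.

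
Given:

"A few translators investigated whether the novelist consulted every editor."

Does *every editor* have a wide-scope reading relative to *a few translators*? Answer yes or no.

*every editor* is embedded in the embedded question *whether the novelist consulted every editor*.
The wh-island constraint blocks QR out of an embedded interrogative.
So *every editor* cannot raise high enough to outscope *a few translators*; only the surface ordering *a few translators* > *every editor* is available.

No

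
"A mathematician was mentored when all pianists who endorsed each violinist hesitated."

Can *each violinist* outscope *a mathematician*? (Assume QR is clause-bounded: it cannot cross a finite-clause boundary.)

*each violinist* occurs within the relative clause *who endorsed each violinist*, which is itself inside the adjunct *when all pianists who endorsed each violinist hesitated*.
Two island boundaries intervene — the relative clause and the adjunct. Either alone would block QR.
The inverse ordering *each violinist* > *a mathematician* is therefore underivable.

No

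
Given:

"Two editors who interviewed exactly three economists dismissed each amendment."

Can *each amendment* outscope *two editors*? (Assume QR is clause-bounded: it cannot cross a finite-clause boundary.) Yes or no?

Yes

Although the sentence contains a relative clause (*who interviewed exactly three economists*), *each amendment* is outside it, in the matrix VP.
Clause-internal QR can adjoin the lower DP above the subject, yielding the inverse reading.
So *each amendment* > *two editors* is among the available readings.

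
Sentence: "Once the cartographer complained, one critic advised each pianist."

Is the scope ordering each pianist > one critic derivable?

The adjunct island is irrelevant here — *each pianist* and *one critic* are both in the matrix clause.
QR within a single clause is free, so the lower quantifier may take scope over the higher one.
Both orderings are possible: *one critic* > *each pianist* and *each pianist* > *one critic*.

Yes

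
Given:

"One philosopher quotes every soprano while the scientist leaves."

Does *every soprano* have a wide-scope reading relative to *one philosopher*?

Although there is an adjunct clause, *every soprano* is in the main clause, not inside the adjunct.
Since no island is crossed, the inverse ordering is licensed alongside surface scope.
The sentence is scopally ambiguous between *one philosopher* > *every soprano* and *every soprano* > *one philosopher*.

Yes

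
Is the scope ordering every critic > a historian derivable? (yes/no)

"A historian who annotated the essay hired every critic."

The relative clause *who annotated the essay* modifies *a historian*, but *every critic* is not inside that relative clause — it is an argument of the matrix verb.
Since no island is crossed, the inverse ordering is licensed alongside surface scope.

Yes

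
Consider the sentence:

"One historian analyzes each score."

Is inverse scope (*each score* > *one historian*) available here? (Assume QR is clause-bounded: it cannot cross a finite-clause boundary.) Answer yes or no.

*each score* and *one historian* are in the same minimal clause.
QR within a single clause is free, so the lower quantifier may take scope over the higher one.
The sentence is scopally ambiguous between *one historian* > *each score* and *each score* > *one historian*.

Yes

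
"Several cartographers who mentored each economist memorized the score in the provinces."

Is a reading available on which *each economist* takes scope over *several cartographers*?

No

*each economist* occurs within the relative clause *who mentored each economist*.
Quantifiers inside a relative clause are trapped there; the RC boundary blocks QR.
The inverse ordering *each economist* > *several cartographers* is therefore underivable.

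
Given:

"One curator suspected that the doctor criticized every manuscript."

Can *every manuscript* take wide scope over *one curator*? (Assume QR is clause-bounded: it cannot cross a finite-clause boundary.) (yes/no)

*every manuscript* sits inside the finite complement clause *that the doctor criticized every manuscript*.
With QR restricted to its own tensed clause, the embedded quantifier cannot reach a matrix scope position.
*every manuscript* > *one curator* would require crossing that boundary, which is illicit.

No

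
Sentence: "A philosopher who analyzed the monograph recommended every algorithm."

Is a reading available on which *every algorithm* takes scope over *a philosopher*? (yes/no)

Yes

Although the sentence contains a relative clause (*who analyzed the monograph*), *every algorithm* is outside it, in the matrix VP.
QR within a single clause is free, so the lower quantifier may take scope over the higher one.
Both orderings are possible: *a philosopher* > *every algorithm* and *every algorithm* > *a philosopher*.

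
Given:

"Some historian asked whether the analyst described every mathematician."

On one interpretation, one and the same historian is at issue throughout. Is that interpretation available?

Yes

The paraphrase describes the scope ordering *some historian* > *every mathematician*.
Nothing needs to raise for *some historian* > *every mathematician*, so no island constraint is at stake.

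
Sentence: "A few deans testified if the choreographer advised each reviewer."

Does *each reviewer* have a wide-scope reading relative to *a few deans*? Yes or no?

No

*each reviewer* is embedded in the adjunct clause *if the choreographer advised each reviewer*.
Adjuncts are opaque for quantifier raising; a quantifier in an adjunct stays inside it.
*each reviewer* > *a few deans* would require crossing that boundary, which is illicit.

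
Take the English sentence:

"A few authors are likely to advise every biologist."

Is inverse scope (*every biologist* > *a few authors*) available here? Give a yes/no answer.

Yes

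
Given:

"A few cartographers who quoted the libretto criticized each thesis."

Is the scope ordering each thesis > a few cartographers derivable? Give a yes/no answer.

*each thesis* sits in the matrix clause, not in the relative clause on *a few cartographers*.
Nothing blocks QR of the lower DP to a position above the higher one, so inverse scope is available.

Yes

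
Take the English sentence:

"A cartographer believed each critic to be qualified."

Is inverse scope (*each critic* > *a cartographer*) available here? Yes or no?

The ECM infinitive is scope-transparent — *each critic* is free to raise above *a cartographer*.
QR within a single clause is free, so the lower quantifier may take scope over the higher one.

Yes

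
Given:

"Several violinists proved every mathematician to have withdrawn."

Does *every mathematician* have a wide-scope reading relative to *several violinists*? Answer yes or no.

Yes

*every mathematician* is the subject of an ECM infinitive — the infinitival complement of an ECM verb is not a scope island, so *every mathematician* can raise into the matrix clause.
QR within a single clause is free, so the lower quantifier may take scope over the higher one.
Both orderings are possible: *several violinists* > *every mathematician* and *every mathematician* > *several violinists*.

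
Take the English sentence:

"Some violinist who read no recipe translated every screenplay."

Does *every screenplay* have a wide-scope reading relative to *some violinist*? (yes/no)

*every screenplay* is a matrix argument; only *some violinist* is modified by the relative clause *who read no recipe*, so the RC island is irrelevant to the target quantifier.
Since no island is crossed, the inverse ordering is licensed alongside surface scope.
So *every screenplay* > *some violinist* is among the available readings.

Yes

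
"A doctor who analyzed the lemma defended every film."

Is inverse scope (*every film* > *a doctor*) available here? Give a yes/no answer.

*every film* is a matrix argument; only *a doctor* is modified by the relative clause *who analyzed the lemma*, so the RC island is irrelevant to the target quantifier.
Clause-internal QR can adjoin the lower DP above the subject, yielding the inverse reading.
Both orderings are possible: *a doctor* > *every film* and *every film* > *a doctor*.

Yes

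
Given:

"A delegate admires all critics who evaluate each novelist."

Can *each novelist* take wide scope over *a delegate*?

*each novelist* occurs within the relative clause *who evaluate each novelist* modifying *all critics*.
Quantifiers inside a relative clause are trapped there; the RC boundary blocks QR.
So *each novelist* cannot raise to a position above *a delegate*.

No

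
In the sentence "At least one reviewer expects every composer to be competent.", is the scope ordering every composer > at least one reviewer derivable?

ECM infinitives lack a CP barrier, so *every composer* can QR over the matrix subject *at least one reviewer*.
Nothing blocks QR of the lower DP to a position above the higher one, so inverse scope is available.

Yes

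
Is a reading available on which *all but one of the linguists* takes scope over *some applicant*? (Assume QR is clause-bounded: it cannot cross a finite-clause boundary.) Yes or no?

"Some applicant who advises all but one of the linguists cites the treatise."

*all but one of the linguists* occurs within the relative clause *who advises all but one of the linguists*.
QR out of a relative clause is ruled out by the relative-clause island constraint.
So *all but one of the linguists* cannot raise to a position above *some applicant*.

No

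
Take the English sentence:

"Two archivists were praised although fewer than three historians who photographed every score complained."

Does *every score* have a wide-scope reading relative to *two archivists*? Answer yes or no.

No

The DP *every score* is contained in the relative clause *who photographed every score*, which is itself inside the adjunct *although fewer than three historians who photographed every score complained*.
Nested islands: the RC island is itself inside an adjunct island, so wide scope is doubly excluded.
So the wide-scope reading for *every score* is blocked.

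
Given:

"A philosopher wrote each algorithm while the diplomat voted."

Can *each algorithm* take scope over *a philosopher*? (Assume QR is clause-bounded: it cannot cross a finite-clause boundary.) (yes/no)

Yes

*each algorithm* is a matrix argument; the adjunct is an island but the target quantifier is outside it.
No island intervenes, so both surface and inverse scope are derivable.
The sentence is scopally ambiguous between *a philosopher* > *each algorithm* and *each algorithm* > *a philosopher*.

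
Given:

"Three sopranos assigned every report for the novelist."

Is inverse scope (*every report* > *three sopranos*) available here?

Yes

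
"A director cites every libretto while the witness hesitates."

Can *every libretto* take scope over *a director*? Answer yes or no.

*every libretto* is a matrix argument; the adjunct is an island but the target quantifier is outside it.
With no island boundary between them, the object can take inverse scope over the subject via ordinary QR within the clause.

Yes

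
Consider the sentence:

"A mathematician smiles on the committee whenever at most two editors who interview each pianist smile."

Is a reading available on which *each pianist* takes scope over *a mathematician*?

No

Structurally, *each pianist* is inside the relative clause *who interview each pianist*, which is itself inside the adjunct *whenever at most two editors who interview each pianist smile*.
Two island boundaries intervene — the relative clause and the adjunct. Either alone would block QR.
Hence only narrow scope for *each pianist* (under *a mathematician*) survives.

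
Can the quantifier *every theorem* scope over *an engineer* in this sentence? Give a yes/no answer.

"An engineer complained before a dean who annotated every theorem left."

*every theorem* sits inside the relative clause *who annotated every theorem*, which is itself inside the adjunct *before a dean who annotated every theorem left*.
Nested islands: the RC island is itself inside an adjunct island, so wide scope is doubly excluded.
*every theorem* is confined to the island and cannot take scope over *an engineer*.
(Only the surface reading survives: one fixed engineer with respect to all the relevant theorems.)

No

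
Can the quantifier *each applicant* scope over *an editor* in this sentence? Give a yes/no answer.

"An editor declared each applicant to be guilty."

Yes

*each applicant* is an ECM subject; ECM complements are not islands, and the embedded quantifier may take matrix scope.
Ordinary QR to a clause-peripheral position gives the wide-scope LF for the lower DP.
So *each applicant* > *an editor* is among the available readings.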